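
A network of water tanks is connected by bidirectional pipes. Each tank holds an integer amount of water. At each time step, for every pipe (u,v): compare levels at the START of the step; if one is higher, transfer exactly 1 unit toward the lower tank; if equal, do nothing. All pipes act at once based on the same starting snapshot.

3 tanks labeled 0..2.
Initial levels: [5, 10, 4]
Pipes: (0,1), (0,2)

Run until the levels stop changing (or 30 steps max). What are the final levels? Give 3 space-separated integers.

Answer: 7 6 6

Derivation:
Step 1: flows [1->0,0->2] -> levels [5 9 5]
Step 2: flows [1->0,0=2] -> levels [6 8 5]
Step 3: flows [1->0,0->2] -> levels [6 7 6]
Step 4: flows [1->0,0=2] -> levels [7 6 6]
Step 5: flows [0->1,0->2] -> levels [5 7 7]
Step 6: flows [1->0,2->0] -> levels [7 6 6]
  -> period-2 cycle: step 6 state = step 4 state; never stabilizes
  -> state at step 30: (30-4) mod 2 = 0, same as step 4 -> [7 6 6]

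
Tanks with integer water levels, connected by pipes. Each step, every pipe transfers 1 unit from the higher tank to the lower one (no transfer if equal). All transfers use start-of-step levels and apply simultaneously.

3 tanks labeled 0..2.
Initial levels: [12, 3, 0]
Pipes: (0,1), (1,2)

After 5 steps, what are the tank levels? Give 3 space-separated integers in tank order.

Step 1: flows [0->1,1->2] -> levels [11 3 1]
Step 2: flows [0->1,1->2] -> levels [10 3 2]
Step 3: flows [0->1,1->2] -> levels [9 3 3]
Step 4: flows [0->1,1=2] -> levels [8 4 3]
Step 5: flows [0->1,1->2] -> levels [7 4 4]

Answer: 7 4 4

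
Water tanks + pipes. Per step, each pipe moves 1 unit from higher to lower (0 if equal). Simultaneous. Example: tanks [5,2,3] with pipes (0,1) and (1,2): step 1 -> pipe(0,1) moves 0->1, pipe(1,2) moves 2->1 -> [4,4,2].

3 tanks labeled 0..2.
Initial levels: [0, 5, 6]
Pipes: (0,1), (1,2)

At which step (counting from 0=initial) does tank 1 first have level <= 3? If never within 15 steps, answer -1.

Answer: 4

Derivation:
Step 1: flows [1->0,2->1] -> levels [1 5 5]
Step 2: flows [1->0,1=2] -> levels [2 4 5]
Step 3: flows [1->0,2->1] -> levels [3 4 4]
Step 4: flows [1->0,1=2] -> levels [4 3 4]
Tank 1 first reaches <=3 at step 4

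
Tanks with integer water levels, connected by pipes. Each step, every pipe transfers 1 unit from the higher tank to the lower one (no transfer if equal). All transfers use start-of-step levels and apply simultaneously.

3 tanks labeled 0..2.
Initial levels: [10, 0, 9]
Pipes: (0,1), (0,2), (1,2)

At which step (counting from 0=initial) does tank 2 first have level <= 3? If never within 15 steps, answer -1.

Answer: -1

Derivation:
Step 1: flows [0->1,0->2,2->1] -> levels [8 2 9]
Step 2: flows [0->1,2->0,2->1] -> levels [8 4 7]
Step 3: flows [0->1,0->2,2->1] -> levels [6 6 7]
Step 4: flows [0=1,2->0,2->1] -> levels [7 7 5]
Step 5: flows [0=1,0->2,1->2] -> levels [6 6 7]
  -> period-2 cycle (repeats step 3); tank 2 never drops to <=3
Tank 2 never reaches <=3 within 15 steps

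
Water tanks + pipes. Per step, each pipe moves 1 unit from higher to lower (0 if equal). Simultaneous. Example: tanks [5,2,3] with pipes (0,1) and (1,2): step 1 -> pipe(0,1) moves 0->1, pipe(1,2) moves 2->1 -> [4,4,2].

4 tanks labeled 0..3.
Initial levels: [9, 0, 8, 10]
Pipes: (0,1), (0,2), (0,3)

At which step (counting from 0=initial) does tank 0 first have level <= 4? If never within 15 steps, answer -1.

Answer: -1

Derivation:
Step 1: flows [0->1,0->2,3->0] -> levels [8 1 9 9]
Step 2: flows [0->1,2->0,3->0] -> levels [9 2 8 8]
Step 3: flows [0->1,0->2,0->3] -> levels [6 3 9 9]
Step 4: flows [0->1,2->0,3->0] -> levels [7 4 8 8]
Step 5: flows [0->1,2->0,3->0] -> levels [8 5 7 7]
Step 6: flows [0->1,0->2,0->3] -> levels [5 6 8 8]
Step 7: flows [1->0,2->0,3->0] -> levels [8 5 7 7]
  -> period-2 cycle (repeats step 5); tank 0 never drops to <=4
Tank 0 never reaches <=4 within 15 steps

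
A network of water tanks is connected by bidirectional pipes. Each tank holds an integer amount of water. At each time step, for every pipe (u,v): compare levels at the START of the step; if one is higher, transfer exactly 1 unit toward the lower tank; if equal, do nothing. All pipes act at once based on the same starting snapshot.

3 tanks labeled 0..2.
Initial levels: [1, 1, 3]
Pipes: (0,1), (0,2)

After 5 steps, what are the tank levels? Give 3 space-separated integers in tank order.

Step 1: flows [0=1,2->0] -> levels [2 1 2]
Step 2: flows [0->1,0=2] -> levels [1 2 2]
Step 3: flows [1->0,2->0] -> levels [3 1 1]
Step 4: flows [0->1,0->2] -> levels [1 2 2]
  -> period-2 cycle: step 4 state = step 2 state
  -> state at step 5: (5-2) mod 2 = 1, same as step 3 -> [3 1 1]

Answer: 3 1 1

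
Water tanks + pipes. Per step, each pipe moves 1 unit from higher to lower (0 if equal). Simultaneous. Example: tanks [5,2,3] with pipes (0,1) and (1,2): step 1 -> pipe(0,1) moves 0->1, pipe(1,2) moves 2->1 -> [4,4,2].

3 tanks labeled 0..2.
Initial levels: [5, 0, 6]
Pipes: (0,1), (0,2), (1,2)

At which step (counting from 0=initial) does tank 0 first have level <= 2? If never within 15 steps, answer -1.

Answer: -1

Derivation:
Step 1: flows [0->1,2->0,2->1] -> levels [5 2 4]
Step 2: flows [0->1,0->2,2->1] -> levels [3 4 4]
Step 3: flows [1->0,2->0,1=2] -> levels [5 3 3]
Step 4: flows [0->1,0->2,1=2] -> levels [3 4 4]
  -> period-2 cycle (repeats step 2); tank 0 never drops to <=2
Tank 0 never reaches <=2 within 15 steps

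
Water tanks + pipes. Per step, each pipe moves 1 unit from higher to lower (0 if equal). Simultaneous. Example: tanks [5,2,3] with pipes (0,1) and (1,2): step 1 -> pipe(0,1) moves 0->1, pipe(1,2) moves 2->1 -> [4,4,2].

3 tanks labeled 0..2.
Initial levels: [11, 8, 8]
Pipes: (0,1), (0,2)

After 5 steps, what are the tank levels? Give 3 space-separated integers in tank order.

Answer: 9 9 9

Derivation:
Step 1: flows [0->1,0->2] -> levels [9 9 9]
Step 2: flows [0=1,0=2] -> levels [9 9 9]
  -> stable; steps 3..5 unchanged -> [9 9 9]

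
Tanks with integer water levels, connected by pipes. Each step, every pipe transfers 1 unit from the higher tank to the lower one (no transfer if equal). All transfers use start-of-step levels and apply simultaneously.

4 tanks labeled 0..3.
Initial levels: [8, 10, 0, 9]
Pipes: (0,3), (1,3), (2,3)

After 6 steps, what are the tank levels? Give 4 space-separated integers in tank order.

Answer: 8 8 6 5

Derivation:
Step 1: flows [3->0,1->3,3->2] -> levels [9 9 1 8]
Step 2: flows [0->3,1->3,3->2] -> levels [8 8 2 9]
Step 3: flows [3->0,3->1,3->2] -> levels [9 9 3 6]
Step 4: flows [0->3,1->3,3->2] -> levels [8 8 4 7]
Step 5: flows [0->3,1->3,3->2] -> levels [7 7 5 8]
Step 6: flows [3->0,3->1,3->2] -> levels [8 8 6 5]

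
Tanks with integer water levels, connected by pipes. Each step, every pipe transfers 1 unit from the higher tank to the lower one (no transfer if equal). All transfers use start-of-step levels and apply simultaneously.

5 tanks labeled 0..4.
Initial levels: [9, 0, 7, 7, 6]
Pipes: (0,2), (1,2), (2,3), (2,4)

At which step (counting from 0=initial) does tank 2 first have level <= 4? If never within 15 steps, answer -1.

Answer: 3

Derivation:
Step 1: flows [0->2,2->1,2=3,2->4] -> levels [8 1 6 7 7]
Step 2: flows [0->2,2->1,3->2,4->2] -> levels [7 2 8 6 6]
Step 3: flows [2->0,2->1,2->3,2->4] -> levels [8 3 4 7 7]
Tank 2 first reaches <=4 at step 3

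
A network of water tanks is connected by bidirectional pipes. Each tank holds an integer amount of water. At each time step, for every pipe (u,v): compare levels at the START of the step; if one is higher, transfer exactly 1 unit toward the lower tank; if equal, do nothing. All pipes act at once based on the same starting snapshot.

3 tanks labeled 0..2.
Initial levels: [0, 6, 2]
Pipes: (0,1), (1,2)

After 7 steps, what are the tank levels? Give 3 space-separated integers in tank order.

Step 1: flows [1->0,1->2] -> levels [1 4 3]
Step 2: flows [1->0,1->2] -> levels [2 2 4]
Step 3: flows [0=1,2->1] -> levels [2 3 3]
Step 4: flows [1->0,1=2] -> levels [3 2 3]
Step 5: flows [0->1,2->1] -> levels [2 4 2]
Step 6: flows [1->0,1->2] -> levels [3 2 3]
  -> period-2 cycle: step 6 state = step 4 state
  -> state at step 7: (7-4) mod 2 = 1, same as step 5 -> [2 4 2]

Answer: 2 4 2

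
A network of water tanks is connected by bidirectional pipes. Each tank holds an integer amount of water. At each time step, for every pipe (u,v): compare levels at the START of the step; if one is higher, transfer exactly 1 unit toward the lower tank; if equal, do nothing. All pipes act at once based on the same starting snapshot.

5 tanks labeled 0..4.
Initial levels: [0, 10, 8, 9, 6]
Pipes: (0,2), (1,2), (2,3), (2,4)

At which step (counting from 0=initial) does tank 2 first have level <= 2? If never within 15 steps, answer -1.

Answer: -1

Derivation:
Step 1: flows [2->0,1->2,3->2,2->4] -> levels [1 9 8 8 7]
Step 2: flows [2->0,1->2,2=3,2->4] -> levels [2 8 7 8 8]
Step 3: flows [2->0,1->2,3->2,4->2] -> levels [3 7 9 7 7]
Step 4: flows [2->0,2->1,2->3,2->4] -> levels [4 8 5 8 8]
Step 5: flows [2->0,1->2,3->2,4->2] -> levels [5 7 7 7 7]
Step 6: flows [2->0,1=2,2=3,2=4] -> levels [6 7 6 7 7]
Step 7: flows [0=2,1->2,3->2,4->2] -> levels [6 6 9 6 6]
Step 8: flows [2->0,2->1,2->3,2->4] -> levels [7 7 5 7 7]
Step 9: flows [0->2,1->2,3->2,4->2] -> levels [6 6 9 6 6]
  -> period-2 cycle (repeats step 7); tank 2 never drops to <=2
Tank 2 never reaches <=2 within 15 steps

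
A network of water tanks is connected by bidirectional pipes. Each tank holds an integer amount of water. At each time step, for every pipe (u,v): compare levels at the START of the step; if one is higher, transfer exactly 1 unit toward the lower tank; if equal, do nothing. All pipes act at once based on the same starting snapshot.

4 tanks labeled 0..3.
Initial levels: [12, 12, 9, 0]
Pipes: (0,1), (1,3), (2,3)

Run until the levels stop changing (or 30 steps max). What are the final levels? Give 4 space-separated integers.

Answer: 8 9 9 7

Derivation:
Step 1: flows [0=1,1->3,2->3] -> levels [12 11 8 2]
Step 2: flows [0->1,1->3,2->3] -> levels [11 11 7 4]
Step 3: flows [0=1,1->3,2->3] -> levels [11 10 6 6]
Step 4: flows [0->1,1->3,2=3] -> levels [10 10 6 7]
Step 5: flows [0=1,1->3,3->2] -> levels [10 9 7 7]
Step 6: flows [0->1,1->3,2=3] -> levels [9 9 7 8]
Step 7: flows [0=1,1->3,3->2] -> levels [9 8 8 8]
Step 8: flows [0->1,1=3,2=3] -> levels [8 9 8 8]
Step 9: flows [1->0,1->3,2=3] -> levels [9 7 8 9]
Step 10: flows [0->1,3->1,3->2] -> levels [8 9 9 7]
Step 11: flows [1->0,1->3,2->3] -> levels [9 7 8 9]
  -> period-2 cycle: step 11 state = step 9 state; never stabilizes
  -> state at step 30: (30-9) mod 2 = 1, same as step 10 -> [8 9 9 7]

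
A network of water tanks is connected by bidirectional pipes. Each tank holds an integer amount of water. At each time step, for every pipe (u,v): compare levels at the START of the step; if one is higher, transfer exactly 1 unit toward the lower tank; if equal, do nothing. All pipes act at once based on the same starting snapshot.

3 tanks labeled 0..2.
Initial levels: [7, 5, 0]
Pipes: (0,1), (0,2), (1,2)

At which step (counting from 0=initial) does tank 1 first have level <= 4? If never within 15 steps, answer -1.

Step 1: flows [0->1,0->2,1->2] -> levels [5 5 2]
Step 2: flows [0=1,0->2,1->2] -> levels [4 4 4]
Tank 1 first reaches <=4 at step 2

Answer: 2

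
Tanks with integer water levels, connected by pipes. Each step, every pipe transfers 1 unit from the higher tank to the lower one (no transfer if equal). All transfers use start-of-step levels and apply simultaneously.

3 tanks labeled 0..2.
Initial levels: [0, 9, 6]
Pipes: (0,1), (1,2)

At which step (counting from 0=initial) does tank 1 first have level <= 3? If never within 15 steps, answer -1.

Answer: -1

Derivation:
Step 1: flows [1->0,1->2] -> levels [1 7 7]
Step 2: flows [1->0,1=2] -> levels [2 6 7]
Step 3: flows [1->0,2->1] -> levels [3 6 6]
Step 4: flows [1->0,1=2] -> levels [4 5 6]
Step 5: flows [1->0,2->1] -> levels [5 5 5]
Step 6: flows [0=1,1=2] -> levels [5 5 5]
  -> stable; tank 1 stays at 5 > 3
Tank 1 never reaches <=3 within 15 steps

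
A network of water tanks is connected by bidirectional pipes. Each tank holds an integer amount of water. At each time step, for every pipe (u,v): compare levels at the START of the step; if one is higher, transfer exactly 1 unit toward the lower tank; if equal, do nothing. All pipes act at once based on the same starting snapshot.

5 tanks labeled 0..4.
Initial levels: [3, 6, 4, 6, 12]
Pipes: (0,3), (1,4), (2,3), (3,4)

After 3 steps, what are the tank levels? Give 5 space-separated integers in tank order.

Step 1: flows [3->0,4->1,3->2,4->3] -> levels [4 7 5 5 10]
Step 2: flows [3->0,4->1,2=3,4->3] -> levels [5 8 5 5 8]
Step 3: flows [0=3,1=4,2=3,4->3] -> levels [5 8 5 6 7]

Answer: 5 8 5 6 7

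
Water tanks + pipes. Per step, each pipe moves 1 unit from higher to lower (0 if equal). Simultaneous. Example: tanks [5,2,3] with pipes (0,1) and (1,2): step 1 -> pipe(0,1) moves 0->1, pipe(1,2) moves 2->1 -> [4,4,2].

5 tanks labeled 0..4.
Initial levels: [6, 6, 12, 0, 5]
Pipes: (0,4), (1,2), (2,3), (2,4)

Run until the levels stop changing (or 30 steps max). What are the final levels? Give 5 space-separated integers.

Step 1: flows [0->4,2->1,2->3,2->4] -> levels [5 7 9 1 7]
Step 2: flows [4->0,2->1,2->3,2->4] -> levels [6 8 6 2 7]
Step 3: flows [4->0,1->2,2->3,4->2] -> levels [7 7 7 3 5]
Step 4: flows [0->4,1=2,2->3,2->4] -> levels [6 7 5 4 7]
Step 5: flows [4->0,1->2,2->3,4->2] -> levels [7 6 6 5 5]
Step 6: flows [0->4,1=2,2->3,2->4] -> levels [6 6 4 6 7]
Step 7: flows [4->0,1->2,3->2,4->2] -> levels [7 5 7 5 5]
Step 8: flows [0->4,2->1,2->3,2->4] -> levels [6 6 4 6 7]
  -> period-2 cycle: step 8 state = step 6 state; never stabilizes
  -> state at step 30: (30-6) mod 2 = 0, same as step 6 -> [6 6 4 6 7]

Answer: 6 6 4 6 7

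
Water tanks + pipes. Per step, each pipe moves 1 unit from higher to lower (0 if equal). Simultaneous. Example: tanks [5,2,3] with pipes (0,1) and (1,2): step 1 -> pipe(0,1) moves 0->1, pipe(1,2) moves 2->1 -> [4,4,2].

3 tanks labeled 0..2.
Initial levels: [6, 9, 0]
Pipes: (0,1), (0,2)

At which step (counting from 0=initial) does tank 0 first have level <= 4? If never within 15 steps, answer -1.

Step 1: flows [1->0,0->2] -> levels [6 8 1]
Step 2: flows [1->0,0->2] -> levels [6 7 2]
Step 3: flows [1->0,0->2] -> levels [6 6 3]
Step 4: flows [0=1,0->2] -> levels [5 6 4]
Step 5: flows [1->0,0->2] -> levels [5 5 5]
Step 6: flows [0=1,0=2] -> levels [5 5 5]
  -> stable; tank 0 stays at 5 > 4
Tank 0 never reaches <=4 within 15 steps

Answer: -1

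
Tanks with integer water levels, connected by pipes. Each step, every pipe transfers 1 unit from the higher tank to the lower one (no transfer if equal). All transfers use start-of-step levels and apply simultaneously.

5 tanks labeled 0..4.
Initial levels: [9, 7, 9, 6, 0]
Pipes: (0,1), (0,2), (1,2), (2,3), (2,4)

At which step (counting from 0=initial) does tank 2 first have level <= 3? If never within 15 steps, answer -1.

Step 1: flows [0->1,0=2,2->1,2->3,2->4] -> levels [8 9 6 7 1]
Step 2: flows [1->0,0->2,1->2,3->2,2->4] -> levels [8 7 8 6 2]
Step 3: flows [0->1,0=2,2->1,2->3,2->4] -> levels [7 9 5 7 3]
Step 4: flows [1->0,0->2,1->2,3->2,2->4] -> levels [7 7 7 6 4]
Step 5: flows [0=1,0=2,1=2,2->3,2->4] -> levels [7 7 5 7 5]
Step 6: flows [0=1,0->2,1->2,3->2,2=4] -> levels [6 6 8 6 5]
Step 7: flows [0=1,2->0,2->1,2->3,2->4] -> levels [7 7 4 7 6]
Step 8: flows [0=1,0->2,1->2,3->2,4->2] -> levels [6 6 8 6 5]
  -> period-2 cycle (repeats step 6); tank 2 never drops to <=3
Tank 2 never reaches <=3 within 15 steps

Answer: -1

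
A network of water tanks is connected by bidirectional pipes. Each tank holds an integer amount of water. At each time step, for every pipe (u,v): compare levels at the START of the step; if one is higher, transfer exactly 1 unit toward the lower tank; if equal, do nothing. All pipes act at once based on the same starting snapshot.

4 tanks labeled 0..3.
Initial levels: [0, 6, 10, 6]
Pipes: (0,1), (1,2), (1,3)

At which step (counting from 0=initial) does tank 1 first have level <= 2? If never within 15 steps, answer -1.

Step 1: flows [1->0,2->1,1=3] -> levels [1 6 9 6]
Step 2: flows [1->0,2->1,1=3] -> levels [2 6 8 6]
Step 3: flows [1->0,2->1,1=3] -> levels [3 6 7 6]
Step 4: flows [1->0,2->1,1=3] -> levels [4 6 6 6]
Step 5: flows [1->0,1=2,1=3] -> levels [5 5 6 6]
Step 6: flows [0=1,2->1,3->1] -> levels [5 7 5 5]
Step 7: flows [1->0,1->2,1->3] -> levels [6 4 6 6]
Step 8: flows [0->1,2->1,3->1] -> levels [5 7 5 5]
  -> period-2 cycle (repeats step 6); tank 1 never drops to <=2
Tank 1 never reaches <=2 within 15 steps

Answer: -1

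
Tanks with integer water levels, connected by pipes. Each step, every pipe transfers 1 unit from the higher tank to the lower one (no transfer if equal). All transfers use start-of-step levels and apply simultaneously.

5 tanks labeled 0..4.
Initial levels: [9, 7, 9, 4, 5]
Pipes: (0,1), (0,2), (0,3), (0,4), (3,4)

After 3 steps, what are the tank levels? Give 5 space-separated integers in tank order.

Step 1: flows [0->1,0=2,0->3,0->4,4->3] -> levels [6 8 9 6 5]
Step 2: flows [1->0,2->0,0=3,0->4,3->4] -> levels [7 7 8 5 7]
Step 3: flows [0=1,2->0,0->3,0=4,4->3] -> levels [7 7 7 7 6]

Answer: 7 7 7 7 6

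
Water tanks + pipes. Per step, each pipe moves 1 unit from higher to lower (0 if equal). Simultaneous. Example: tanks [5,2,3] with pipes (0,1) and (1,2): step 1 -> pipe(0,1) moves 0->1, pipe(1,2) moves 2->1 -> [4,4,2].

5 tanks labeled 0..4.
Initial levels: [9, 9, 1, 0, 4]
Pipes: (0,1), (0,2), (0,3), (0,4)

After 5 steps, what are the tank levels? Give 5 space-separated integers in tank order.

Answer: 3 5 5 5 5

Derivation:
Step 1: flows [0=1,0->2,0->3,0->4] -> levels [6 9 2 1 5]
Step 2: flows [1->0,0->2,0->3,0->4] -> levels [4 8 3 2 6]
Step 3: flows [1->0,0->2,0->3,4->0] -> levels [4 7 4 3 5]
Step 4: flows [1->0,0=2,0->3,4->0] -> levels [5 6 4 4 4]
Step 5: flows [1->0,0->2,0->3,0->4] -> levels [3 5 5 5 5]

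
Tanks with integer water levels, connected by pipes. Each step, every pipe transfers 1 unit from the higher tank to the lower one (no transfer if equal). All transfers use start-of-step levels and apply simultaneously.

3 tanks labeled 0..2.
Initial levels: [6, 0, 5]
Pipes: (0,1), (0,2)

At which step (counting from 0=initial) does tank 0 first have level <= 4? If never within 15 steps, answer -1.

Answer: 1

Derivation:
Step 1: flows [0->1,0->2] -> levels [4 1 6]
Tank 0 first reaches <=4 at step 1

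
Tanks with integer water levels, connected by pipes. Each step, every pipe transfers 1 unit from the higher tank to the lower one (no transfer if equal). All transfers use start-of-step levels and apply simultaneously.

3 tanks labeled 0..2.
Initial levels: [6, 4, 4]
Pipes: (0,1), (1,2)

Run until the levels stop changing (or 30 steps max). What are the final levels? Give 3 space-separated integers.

Answer: 5 4 5

Derivation:
Step 1: flows [0->1,1=2] -> levels [5 5 4]
Step 2: flows [0=1,1->2] -> levels [5 4 5]
Step 3: flows [0->1,2->1] -> levels [4 6 4]
Step 4: flows [1->0,1->2] -> levels [5 4 5]
  -> period-2 cycle: step 4 state = step 2 state; never stabilizes
  -> state at step 30: (30-2) mod 2 = 0, same as step 2 -> [5 4 5]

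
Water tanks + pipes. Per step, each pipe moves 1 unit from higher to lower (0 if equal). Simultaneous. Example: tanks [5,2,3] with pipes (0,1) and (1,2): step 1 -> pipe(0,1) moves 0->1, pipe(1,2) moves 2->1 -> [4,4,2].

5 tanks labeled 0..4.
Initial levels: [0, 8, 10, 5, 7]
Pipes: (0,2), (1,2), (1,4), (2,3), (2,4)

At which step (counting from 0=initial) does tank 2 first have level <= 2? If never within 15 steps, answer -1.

Step 1: flows [2->0,2->1,1->4,2->3,2->4] -> levels [1 8 6 6 9]
Step 2: flows [2->0,1->2,4->1,2=3,4->2] -> levels [2 8 7 6 7]
Step 3: flows [2->0,1->2,1->4,2->3,2=4] -> levels [3 6 6 7 8]
Step 4: flows [2->0,1=2,4->1,3->2,4->2] -> levels [4 7 7 6 6]
Step 5: flows [2->0,1=2,1->4,2->3,2->4] -> levels [5 6 4 7 8]
Step 6: flows [0->2,1->2,4->1,3->2,4->2] -> levels [4 6 8 6 6]
Step 7: flows [2->0,2->1,1=4,2->3,2->4] -> levels [5 7 4 7 7]
Step 8: flows [0->2,1->2,1=4,3->2,4->2] -> levels [4 6 8 6 6]
  -> period-2 cycle (repeats step 6); tank 2 never drops to <=2
Tank 2 never reaches <=2 within 15 steps

Answer: -1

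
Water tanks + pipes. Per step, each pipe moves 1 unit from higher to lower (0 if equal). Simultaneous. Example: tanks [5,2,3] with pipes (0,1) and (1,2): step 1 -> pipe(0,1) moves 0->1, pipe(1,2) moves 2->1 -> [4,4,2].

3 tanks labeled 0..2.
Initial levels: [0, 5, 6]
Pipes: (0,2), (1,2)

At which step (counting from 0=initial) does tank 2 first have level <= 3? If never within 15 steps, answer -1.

Answer: 4

Derivation:
Step 1: flows [2->0,2->1] -> levels [1 6 4]
Step 2: flows [2->0,1->2] -> levels [2 5 4]
Step 3: flows [2->0,1->2] -> levels [3 4 4]
Step 4: flows [2->0,1=2] -> levels [4 4 3]
Tank 2 first reaches <=3 at step 4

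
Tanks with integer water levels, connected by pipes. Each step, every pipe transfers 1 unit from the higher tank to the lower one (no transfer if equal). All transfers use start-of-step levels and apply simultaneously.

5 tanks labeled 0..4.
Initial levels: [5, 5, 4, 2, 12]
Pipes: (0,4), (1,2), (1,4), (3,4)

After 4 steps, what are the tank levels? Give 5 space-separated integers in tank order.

Answer: 6 7 5 6 4

Derivation:
Step 1: flows [4->0,1->2,4->1,4->3] -> levels [6 5 5 3 9]
Step 2: flows [4->0,1=2,4->1,4->3] -> levels [7 6 5 4 6]
Step 3: flows [0->4,1->2,1=4,4->3] -> levels [6 5 6 5 6]
Step 4: flows [0=4,2->1,4->1,4->3] -> levels [6 7 5 6 4]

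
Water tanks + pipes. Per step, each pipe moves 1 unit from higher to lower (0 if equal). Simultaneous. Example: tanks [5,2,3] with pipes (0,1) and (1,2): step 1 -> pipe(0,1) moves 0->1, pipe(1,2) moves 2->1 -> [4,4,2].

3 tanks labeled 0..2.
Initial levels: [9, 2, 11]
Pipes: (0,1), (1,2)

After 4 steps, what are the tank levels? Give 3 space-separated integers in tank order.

Answer: 7 7 8

Derivation:
Step 1: flows [0->1,2->1] -> levels [8 4 10]
Step 2: flows [0->1,2->1] -> levels [7 6 9]
Step 3: flows [0->1,2->1] -> levels [6 8 8]
Step 4: flows [1->0,1=2] -> levels [7 7 8]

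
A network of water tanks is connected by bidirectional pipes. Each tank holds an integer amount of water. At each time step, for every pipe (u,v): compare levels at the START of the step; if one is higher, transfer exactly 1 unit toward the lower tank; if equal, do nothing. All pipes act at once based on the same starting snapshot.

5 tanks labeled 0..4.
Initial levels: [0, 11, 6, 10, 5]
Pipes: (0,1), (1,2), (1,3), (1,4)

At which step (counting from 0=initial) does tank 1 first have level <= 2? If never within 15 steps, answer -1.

Answer: -1

Derivation:
Step 1: flows [1->0,1->2,1->3,1->4] -> levels [1 7 7 11 6]
Step 2: flows [1->0,1=2,3->1,1->4] -> levels [2 6 7 10 7]
Step 3: flows [1->0,2->1,3->1,4->1] -> levels [3 8 6 9 6]
Step 4: flows [1->0,1->2,3->1,1->4] -> levels [4 6 7 8 7]
Step 5: flows [1->0,2->1,3->1,4->1] -> levels [5 8 6 7 6]
Step 6: flows [1->0,1->2,1->3,1->4] -> levels [6 4 7 8 7]
Step 7: flows [0->1,2->1,3->1,4->1] -> levels [5 8 6 7 6]
  -> period-2 cycle (repeats step 5); tank 1 never drops to <=2
Tank 1 never reaches <=2 within 15 steps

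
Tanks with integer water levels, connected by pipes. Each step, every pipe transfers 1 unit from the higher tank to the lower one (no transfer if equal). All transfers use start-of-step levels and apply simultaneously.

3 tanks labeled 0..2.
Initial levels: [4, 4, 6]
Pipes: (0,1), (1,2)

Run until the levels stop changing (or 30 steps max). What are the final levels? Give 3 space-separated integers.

Answer: 5 4 5

Derivation:
Step 1: flows [0=1,2->1] -> levels [4 5 5]
Step 2: flows [1->0,1=2] -> levels [5 4 5]
Step 3: flows [0->1,2->1] -> levels [4 6 4]
Step 4: flows [1->0,1->2] -> levels [5 4 5]
  -> period-2 cycle: step 4 state = step 2 state; never stabilizes
  -> state at step 30: (30-2) mod 2 = 0, same as step 2 -> [5 4 5]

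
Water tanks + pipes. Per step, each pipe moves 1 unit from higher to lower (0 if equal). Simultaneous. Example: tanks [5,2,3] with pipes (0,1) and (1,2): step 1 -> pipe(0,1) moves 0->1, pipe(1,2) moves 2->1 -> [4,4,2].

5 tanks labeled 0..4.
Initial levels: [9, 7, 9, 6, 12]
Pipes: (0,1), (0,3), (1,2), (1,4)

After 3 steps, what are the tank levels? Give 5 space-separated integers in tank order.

Step 1: flows [0->1,0->3,2->1,4->1] -> levels [7 10 8 7 11]
Step 2: flows [1->0,0=3,1->2,4->1] -> levels [8 9 9 7 10]
Step 3: flows [1->0,0->3,1=2,4->1] -> levels [8 9 9 8 9]

Answer: 8 9 9 8 9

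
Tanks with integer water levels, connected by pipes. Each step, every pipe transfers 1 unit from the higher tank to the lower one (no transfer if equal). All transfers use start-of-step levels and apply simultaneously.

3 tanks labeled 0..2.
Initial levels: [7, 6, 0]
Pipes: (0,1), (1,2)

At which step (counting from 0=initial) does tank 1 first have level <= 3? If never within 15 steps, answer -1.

Step 1: flows [0->1,1->2] -> levels [6 6 1]
Step 2: flows [0=1,1->2] -> levels [6 5 2]
Step 3: flows [0->1,1->2] -> levels [5 5 3]
Step 4: flows [0=1,1->2] -> levels [5 4 4]
Step 5: flows [0->1,1=2] -> levels [4 5 4]
Step 6: flows [1->0,1->2] -> levels [5 3 5]
Tank 1 first reaches <=3 at step 6

Answer: 6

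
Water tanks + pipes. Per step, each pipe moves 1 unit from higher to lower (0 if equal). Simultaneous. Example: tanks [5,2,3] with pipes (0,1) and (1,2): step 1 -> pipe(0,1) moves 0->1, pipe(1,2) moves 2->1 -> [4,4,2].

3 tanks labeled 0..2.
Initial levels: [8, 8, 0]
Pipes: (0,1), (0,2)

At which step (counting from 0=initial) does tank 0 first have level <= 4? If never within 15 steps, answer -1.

Answer: 7

Derivation:
Step 1: flows [0=1,0->2] -> levels [7 8 1]
Step 2: flows [1->0,0->2] -> levels [7 7 2]
Step 3: flows [0=1,0->2] -> levels [6 7 3]
Step 4: flows [1->0,0->2] -> levels [6 6 4]
Step 5: flows [0=1,0->2] -> levels [5 6 5]
Step 6: flows [1->0,0=2] -> levels [6 5 5]
Step 7: flows [0->1,0->2] -> levels [4 6 6]
Tank 0 first reaches <=4 at step 7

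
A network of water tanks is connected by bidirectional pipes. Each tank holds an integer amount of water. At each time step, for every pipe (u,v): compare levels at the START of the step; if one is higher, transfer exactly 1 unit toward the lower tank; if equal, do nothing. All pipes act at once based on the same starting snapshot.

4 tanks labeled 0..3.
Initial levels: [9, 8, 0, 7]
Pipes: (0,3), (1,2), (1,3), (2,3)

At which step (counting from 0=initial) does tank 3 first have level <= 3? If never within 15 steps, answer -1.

Answer: -1

Derivation:
Step 1: flows [0->3,1->2,1->3,3->2] -> levels [8 6 2 8]
Step 2: flows [0=3,1->2,3->1,3->2] -> levels [8 6 4 6]
Step 3: flows [0->3,1->2,1=3,3->2] -> levels [7 5 6 6]
Step 4: flows [0->3,2->1,3->1,2=3] -> levels [6 7 5 6]
Step 5: flows [0=3,1->2,1->3,3->2] -> levels [6 5 7 6]
Step 6: flows [0=3,2->1,3->1,2->3] -> levels [6 7 5 6]
  -> period-2 cycle (repeats step 4); tank 3 never drops to <=3
Tank 3 never reaches <=3 within 15 steps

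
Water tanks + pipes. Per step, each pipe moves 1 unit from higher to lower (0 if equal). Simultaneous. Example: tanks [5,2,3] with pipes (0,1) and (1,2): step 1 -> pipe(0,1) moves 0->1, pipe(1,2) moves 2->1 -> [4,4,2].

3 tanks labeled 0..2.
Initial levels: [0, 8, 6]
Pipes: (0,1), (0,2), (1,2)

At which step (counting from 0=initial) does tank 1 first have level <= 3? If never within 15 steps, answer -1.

Step 1: flows [1->0,2->0,1->2] -> levels [2 6 6]
Step 2: flows [1->0,2->0,1=2] -> levels [4 5 5]
Step 3: flows [1->0,2->0,1=2] -> levels [6 4 4]
Step 4: flows [0->1,0->2,1=2] -> levels [4 5 5]
  -> period-2 cycle (repeats step 2); tank 1 never drops to <=3
Tank 1 never reaches <=3 within 15 steps

Answer: -1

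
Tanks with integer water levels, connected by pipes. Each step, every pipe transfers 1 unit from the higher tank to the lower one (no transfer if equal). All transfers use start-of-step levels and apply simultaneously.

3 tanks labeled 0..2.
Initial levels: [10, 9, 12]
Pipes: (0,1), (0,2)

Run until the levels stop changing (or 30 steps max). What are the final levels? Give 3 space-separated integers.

Answer: 11 10 10

Derivation:
Step 1: flows [0->1,2->0] -> levels [10 10 11]
Step 2: flows [0=1,2->0] -> levels [11 10 10]
Step 3: flows [0->1,0->2] -> levels [9 11 11]
Step 4: flows [1->0,2->0] -> levels [11 10 10]
  -> period-2 cycle: step 4 state = step 2 state; never stabilizes
  -> state at step 30: (30-2) mod 2 = 0, same as step 2 -> [11 10 10]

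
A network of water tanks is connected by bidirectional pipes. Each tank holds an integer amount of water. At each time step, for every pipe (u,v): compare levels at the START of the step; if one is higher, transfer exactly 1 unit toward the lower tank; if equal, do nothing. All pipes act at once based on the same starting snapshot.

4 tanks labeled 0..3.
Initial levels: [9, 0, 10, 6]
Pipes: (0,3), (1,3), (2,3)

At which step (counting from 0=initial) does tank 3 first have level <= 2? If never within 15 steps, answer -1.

Step 1: flows [0->3,3->1,2->3] -> levels [8 1 9 7]
Step 2: flows [0->3,3->1,2->3] -> levels [7 2 8 8]
Step 3: flows [3->0,3->1,2=3] -> levels [8 3 8 6]
Step 4: flows [0->3,3->1,2->3] -> levels [7 4 7 7]
Step 5: flows [0=3,3->1,2=3] -> levels [7 5 7 6]
Step 6: flows [0->3,3->1,2->3] -> levels [6 6 6 7]
Step 7: flows [3->0,3->1,3->2] -> levels [7 7 7 4]
Step 8: flows [0->3,1->3,2->3] -> levels [6 6 6 7]
  -> period-2 cycle (repeats step 6); tank 3 never drops to <=2
Tank 3 never reaches <=2 within 15 steps

Answer: -1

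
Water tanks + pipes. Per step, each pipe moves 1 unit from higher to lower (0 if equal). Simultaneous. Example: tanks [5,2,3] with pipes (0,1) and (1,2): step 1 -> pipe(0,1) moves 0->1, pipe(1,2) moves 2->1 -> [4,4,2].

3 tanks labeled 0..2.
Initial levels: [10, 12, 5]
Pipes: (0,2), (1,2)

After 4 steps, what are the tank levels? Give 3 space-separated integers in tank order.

Step 1: flows [0->2,1->2] -> levels [9 11 7]
Step 2: flows [0->2,1->2] -> levels [8 10 9]
Step 3: flows [2->0,1->2] -> levels [9 9 9]
Step 4: flows [0=2,1=2] -> levels [9 9 9]

Answer: 9 9 9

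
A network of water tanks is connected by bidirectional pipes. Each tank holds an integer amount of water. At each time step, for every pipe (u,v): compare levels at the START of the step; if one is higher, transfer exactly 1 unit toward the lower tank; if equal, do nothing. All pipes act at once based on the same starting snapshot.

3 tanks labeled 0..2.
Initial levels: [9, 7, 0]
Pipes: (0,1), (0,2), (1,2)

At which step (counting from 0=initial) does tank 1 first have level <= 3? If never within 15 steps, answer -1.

Step 1: flows [0->1,0->2,1->2] -> levels [7 7 2]
Step 2: flows [0=1,0->2,1->2] -> levels [6 6 4]
Step 3: flows [0=1,0->2,1->2] -> levels [5 5 6]
Step 4: flows [0=1,2->0,2->1] -> levels [6 6 4]
  -> period-2 cycle (repeats step 2); tank 1 never drops to <=3
Tank 1 never reaches <=3 within 15 steps

Answer: -1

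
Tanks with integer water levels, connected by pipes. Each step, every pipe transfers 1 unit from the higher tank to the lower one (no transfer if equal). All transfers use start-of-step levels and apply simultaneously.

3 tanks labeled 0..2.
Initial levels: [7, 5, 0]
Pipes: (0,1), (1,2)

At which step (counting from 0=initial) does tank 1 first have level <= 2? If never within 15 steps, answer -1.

Answer: -1

Derivation:
Step 1: flows [0->1,1->2] -> levels [6 5 1]
Step 2: flows [0->1,1->2] -> levels [5 5 2]
Step 3: flows [0=1,1->2] -> levels [5 4 3]
Step 4: flows [0->1,1->2] -> levels [4 4 4]
Step 5: flows [0=1,1=2] -> levels [4 4 4]
  -> stable; tank 1 stays at 4 > 2
Tank 1 never reaches <=2 within 15 steps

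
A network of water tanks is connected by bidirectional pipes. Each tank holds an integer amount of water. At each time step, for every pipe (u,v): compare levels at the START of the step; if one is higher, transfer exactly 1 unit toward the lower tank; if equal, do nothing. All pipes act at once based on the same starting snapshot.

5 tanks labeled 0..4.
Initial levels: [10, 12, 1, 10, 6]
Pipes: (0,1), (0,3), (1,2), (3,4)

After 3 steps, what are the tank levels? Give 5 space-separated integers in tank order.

Step 1: flows [1->0,0=3,1->2,3->4] -> levels [11 10 2 9 7]
Step 2: flows [0->1,0->3,1->2,3->4] -> levels [9 10 3 9 8]
Step 3: flows [1->0,0=3,1->2,3->4] -> levels [10 8 4 8 9]

Answer: 10 8 4 8 9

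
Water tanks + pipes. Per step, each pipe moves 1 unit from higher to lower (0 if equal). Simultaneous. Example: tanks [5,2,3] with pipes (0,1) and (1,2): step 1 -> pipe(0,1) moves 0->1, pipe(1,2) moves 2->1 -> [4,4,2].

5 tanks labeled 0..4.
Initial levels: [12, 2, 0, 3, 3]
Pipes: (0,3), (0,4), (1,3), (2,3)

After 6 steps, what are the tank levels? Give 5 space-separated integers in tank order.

Answer: 4 3 3 4 6

Derivation:
Step 1: flows [0->3,0->4,3->1,3->2] -> levels [10 3 1 2 4]
Step 2: flows [0->3,0->4,1->3,3->2] -> levels [8 2 2 3 5]
Step 3: flows [0->3,0->4,3->1,3->2] -> levels [6 3 3 2 6]
Step 4: flows [0->3,0=4,1->3,2->3] -> levels [5 2 2 5 6]
Step 5: flows [0=3,4->0,3->1,3->2] -> levels [6 3 3 3 5]
Step 6: flows [0->3,0->4,1=3,2=3] -> levels [4 3 3 4 6]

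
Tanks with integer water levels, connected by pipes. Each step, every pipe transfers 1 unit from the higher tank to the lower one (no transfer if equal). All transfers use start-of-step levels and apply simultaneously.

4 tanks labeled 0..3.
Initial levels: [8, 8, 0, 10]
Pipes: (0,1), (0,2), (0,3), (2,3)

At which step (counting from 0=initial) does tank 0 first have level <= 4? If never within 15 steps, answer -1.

Step 1: flows [0=1,0->2,3->0,3->2] -> levels [8 8 2 8]
Step 2: flows [0=1,0->2,0=3,3->2] -> levels [7 8 4 7]
Step 3: flows [1->0,0->2,0=3,3->2] -> levels [7 7 6 6]
Step 4: flows [0=1,0->2,0->3,2=3] -> levels [5 7 7 7]
Step 5: flows [1->0,2->0,3->0,2=3] -> levels [8 6 6 6]
Step 6: flows [0->1,0->2,0->3,2=3] -> levels [5 7 7 7]
  -> period-2 cycle (repeats step 4); tank 0 never drops to <=4
Tank 0 never reaches <=4 within 15 steps

Answer: -1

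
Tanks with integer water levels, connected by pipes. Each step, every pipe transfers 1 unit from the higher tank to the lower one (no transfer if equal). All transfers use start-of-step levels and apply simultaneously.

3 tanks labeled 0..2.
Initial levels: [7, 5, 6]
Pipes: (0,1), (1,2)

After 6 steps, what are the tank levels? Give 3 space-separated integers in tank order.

Answer: 7 5 6

Derivation:
Step 1: flows [0->1,2->1] -> levels [6 7 5]
Step 2: flows [1->0,1->2] -> levels [7 5 6]
  -> period-2 cycle: step 2 state = step 0 state
  -> state at step 6: (6-0) mod 2 = 0, same as step 0 -> [7 5 6]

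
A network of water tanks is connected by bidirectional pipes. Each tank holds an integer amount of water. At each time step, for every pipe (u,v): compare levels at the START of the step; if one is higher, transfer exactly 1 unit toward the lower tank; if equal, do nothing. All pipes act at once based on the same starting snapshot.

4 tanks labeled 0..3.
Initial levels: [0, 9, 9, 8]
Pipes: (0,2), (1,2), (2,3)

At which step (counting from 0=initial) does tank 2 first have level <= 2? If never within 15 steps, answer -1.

Answer: -1

Derivation:
Step 1: flows [2->0,1=2,2->3] -> levels [1 9 7 9]
Step 2: flows [2->0,1->2,3->2] -> levels [2 8 8 8]
Step 3: flows [2->0,1=2,2=3] -> levels [3 8 7 8]
Step 4: flows [2->0,1->2,3->2] -> levels [4 7 8 7]
Step 5: flows [2->0,2->1,2->3] -> levels [5 8 5 8]
Step 6: flows [0=2,1->2,3->2] -> levels [5 7 7 7]
Step 7: flows [2->0,1=2,2=3] -> levels [6 7 6 7]
Step 8: flows [0=2,1->2,3->2] -> levels [6 6 8 6]
Step 9: flows [2->0,2->1,2->3] -> levels [7 7 5 7]
Step 10: flows [0->2,1->2,3->2] -> levels [6 6 8 6]
  -> period-2 cycle (repeats step 8); tank 2 never drops to <=2
Tank 2 never reaches <=2 within 15 steps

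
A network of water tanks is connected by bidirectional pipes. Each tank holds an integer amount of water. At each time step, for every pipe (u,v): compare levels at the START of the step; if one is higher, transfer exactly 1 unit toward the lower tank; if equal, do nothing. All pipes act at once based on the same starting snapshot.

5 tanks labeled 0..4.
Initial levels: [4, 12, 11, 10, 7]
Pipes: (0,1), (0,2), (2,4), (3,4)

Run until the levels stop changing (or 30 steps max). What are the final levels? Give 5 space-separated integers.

Step 1: flows [1->0,2->0,2->4,3->4] -> levels [6 11 9 9 9]
Step 2: flows [1->0,2->0,2=4,3=4] -> levels [8 10 8 9 9]
Step 3: flows [1->0,0=2,4->2,3=4] -> levels [9 9 9 9 8]
Step 4: flows [0=1,0=2,2->4,3->4] -> levels [9 9 8 8 10]
Step 5: flows [0=1,0->2,4->2,4->3] -> levels [8 9 10 9 8]
Step 6: flows [1->0,2->0,2->4,3->4] -> levels [10 8 8 8 10]
Step 7: flows [0->1,0->2,4->2,4->3] -> levels [8 9 10 9 8]
  -> period-2 cycle: step 7 state = step 5 state; never stabilizes
  -> state at step 30: (30-5) mod 2 = 1, same as step 6 -> [10 8 8 8 10]

Answer: 10 8 8 8 10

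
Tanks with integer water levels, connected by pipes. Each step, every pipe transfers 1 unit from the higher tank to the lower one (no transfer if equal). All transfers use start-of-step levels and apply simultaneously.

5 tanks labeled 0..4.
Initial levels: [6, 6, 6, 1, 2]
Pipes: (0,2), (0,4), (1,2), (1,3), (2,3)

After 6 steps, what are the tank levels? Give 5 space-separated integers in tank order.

Answer: 5 4 3 5 4

Derivation:
Step 1: flows [0=2,0->4,1=2,1->3,2->3] -> levels [5 5 5 3 3]
Step 2: flows [0=2,0->4,1=2,1->3,2->3] -> levels [4 4 4 5 4]
Step 3: flows [0=2,0=4,1=2,3->1,3->2] -> levels [4 5 5 3 4]
Step 4: flows [2->0,0=4,1=2,1->3,2->3] -> levels [5 4 3 5 4]
Step 5: flows [0->2,0->4,1->2,3->1,3->2] -> levels [3 4 6 3 5]
Step 6: flows [2->0,4->0,2->1,1->3,2->3] -> levels [5 4 3 5 4]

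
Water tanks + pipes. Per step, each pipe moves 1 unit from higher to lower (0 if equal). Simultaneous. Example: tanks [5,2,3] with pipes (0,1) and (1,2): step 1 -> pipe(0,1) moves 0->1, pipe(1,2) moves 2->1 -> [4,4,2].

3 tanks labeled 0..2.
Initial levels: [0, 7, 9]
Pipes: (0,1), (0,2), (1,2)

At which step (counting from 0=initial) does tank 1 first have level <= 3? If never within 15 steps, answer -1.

Answer: -1

Derivation:
Step 1: flows [1->0,2->0,2->1] -> levels [2 7 7]
Step 2: flows [1->0,2->0,1=2] -> levels [4 6 6]
Step 3: flows [1->0,2->0,1=2] -> levels [6 5 5]
Step 4: flows [0->1,0->2,1=2] -> levels [4 6 6]
  -> period-2 cycle (repeats step 2); tank 1 never drops to <=3
Tank 1 never reaches <=3 within 15 steps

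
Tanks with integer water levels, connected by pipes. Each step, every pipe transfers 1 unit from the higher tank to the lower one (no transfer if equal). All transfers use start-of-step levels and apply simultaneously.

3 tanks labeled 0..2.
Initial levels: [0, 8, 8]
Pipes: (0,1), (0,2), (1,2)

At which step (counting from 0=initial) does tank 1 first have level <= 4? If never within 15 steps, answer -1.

Answer: -1

Derivation:
Step 1: flows [1->0,2->0,1=2] -> levels [2 7 7]
Step 2: flows [1->0,2->0,1=2] -> levels [4 6 6]
Step 3: flows [1->0,2->0,1=2] -> levels [6 5 5]
Step 4: flows [0->1,0->2,1=2] -> levels [4 6 6]
  -> period-2 cycle (repeats step 2); tank 1 never drops to <=4
Tank 1 never reaches <=4 within 15 steps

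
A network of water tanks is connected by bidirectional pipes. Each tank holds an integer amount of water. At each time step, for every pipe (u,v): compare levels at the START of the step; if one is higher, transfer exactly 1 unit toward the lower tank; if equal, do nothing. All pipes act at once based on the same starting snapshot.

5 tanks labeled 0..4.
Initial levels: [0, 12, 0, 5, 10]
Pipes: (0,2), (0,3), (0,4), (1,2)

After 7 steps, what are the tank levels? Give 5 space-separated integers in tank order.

Step 1: flows [0=2,3->0,4->0,1->2] -> levels [2 11 1 4 9]
Step 2: flows [0->2,3->0,4->0,1->2] -> levels [3 10 3 3 8]
Step 3: flows [0=2,0=3,4->0,1->2] -> levels [4 9 4 3 7]
Step 4: flows [0=2,0->3,4->0,1->2] -> levels [4 8 5 4 6]
Step 5: flows [2->0,0=3,4->0,1->2] -> levels [6 7 5 4 5]
Step 6: flows [0->2,0->3,0->4,1->2] -> levels [3 6 7 5 6]
Step 7: flows [2->0,3->0,4->0,2->1] -> levels [6 7 5 4 5]

Answer: 6 7 5 4 5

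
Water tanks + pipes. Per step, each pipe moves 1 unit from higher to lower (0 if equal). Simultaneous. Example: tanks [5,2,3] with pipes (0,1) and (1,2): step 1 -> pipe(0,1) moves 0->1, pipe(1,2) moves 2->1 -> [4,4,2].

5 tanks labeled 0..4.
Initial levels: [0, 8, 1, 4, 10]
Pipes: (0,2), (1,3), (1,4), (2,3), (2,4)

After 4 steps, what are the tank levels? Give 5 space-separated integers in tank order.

Answer: 4 5 4 5 5

Derivation:
Step 1: flows [2->0,1->3,4->1,3->2,4->2] -> levels [1 8 2 4 8]
Step 2: flows [2->0,1->3,1=4,3->2,4->2] -> levels [2 7 3 4 7]
Step 3: flows [2->0,1->3,1=4,3->2,4->2] -> levels [3 6 4 4 6]
Step 4: flows [2->0,1->3,1=4,2=3,4->2] -> levels [4 5 4 5 5]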